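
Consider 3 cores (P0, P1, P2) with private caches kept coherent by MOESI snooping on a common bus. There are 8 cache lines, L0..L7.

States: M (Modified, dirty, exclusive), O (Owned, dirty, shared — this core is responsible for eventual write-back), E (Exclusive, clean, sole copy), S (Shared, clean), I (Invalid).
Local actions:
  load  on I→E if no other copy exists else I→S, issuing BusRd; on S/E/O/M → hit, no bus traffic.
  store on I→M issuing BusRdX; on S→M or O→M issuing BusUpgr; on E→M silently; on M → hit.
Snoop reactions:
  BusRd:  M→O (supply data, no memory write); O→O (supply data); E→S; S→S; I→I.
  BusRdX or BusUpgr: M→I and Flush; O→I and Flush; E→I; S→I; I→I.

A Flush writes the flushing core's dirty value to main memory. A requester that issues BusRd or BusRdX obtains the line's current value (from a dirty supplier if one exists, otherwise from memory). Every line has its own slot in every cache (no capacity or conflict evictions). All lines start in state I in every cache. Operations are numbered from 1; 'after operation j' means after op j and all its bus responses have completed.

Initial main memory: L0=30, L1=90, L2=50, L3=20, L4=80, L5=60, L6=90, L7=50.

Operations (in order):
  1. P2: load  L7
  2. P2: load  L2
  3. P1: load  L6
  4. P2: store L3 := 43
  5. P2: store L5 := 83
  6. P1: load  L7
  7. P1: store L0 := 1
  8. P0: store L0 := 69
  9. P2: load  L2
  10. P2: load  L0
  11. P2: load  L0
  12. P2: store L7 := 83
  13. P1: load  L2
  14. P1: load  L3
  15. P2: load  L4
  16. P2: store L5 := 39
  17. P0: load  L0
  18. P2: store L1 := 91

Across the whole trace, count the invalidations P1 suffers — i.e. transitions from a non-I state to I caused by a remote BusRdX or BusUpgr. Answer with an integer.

invalidations = 2

[1] P2: load  L7 | P0:I, P1:I, P2:E(50) | bus: BusRd
[2] P2: load  L2 | P0:I, P1:I, P2:E(50) | bus: BusRd
[3] P1: load  L6 | P0:I, P1:E(90), P2:I | bus: BusRd
[4] P2: store L3 := 43 | P0:I, P1:I, P2:M(43) | bus: BusRdX
[5] P2: store L5 := 83 | P0:I, P1:I, P2:M(83) | bus: BusRdX
[6] P1: load  L7 | P0:I, P1:S(50), P2:S(50) | bus: BusRd
[7] P1: store L0 := 1 | P0:I, P1:M(1), P2:I | bus: BusRdX
[8] P0: store L0 := 69 | P0:M(69), P1:I, P2:I | bus: BusRdX,Flush
[9] P2: load  L2 | P0:I, P1:I, P2:E(50) | bus: none
[10] P2: load  L0 | P0:O(69), P1:I, P2:S(69) | bus: BusRd
[11] P2: load  L0 | P0:O(69), P1:I, P2:S(69) | bus: none
[12] P2: store L7 := 83 | P0:I, P1:I, P2:M(83) | bus: BusUpgr
[13] P1: load  L2 | P0:I, P1:S(50), P2:S(50) | bus: BusRd
[14] P1: load  L3 | P0:I, P1:S(43), P2:O(43) | bus: BusRd
[15] P2: load  L4 | P0:I, P1:I, P2:E(80) | bus: BusRd
[16] P2: store L5 := 39 | P0:I, P1:I, P2:M(39) | bus: none
[17] P0: load  L0 | P0:O(69), P1:I, P2:S(69) | bus: none
[18] P2: store L1 := 91 | P0:I, P1:I, P2:M(91) | bus: BusRdX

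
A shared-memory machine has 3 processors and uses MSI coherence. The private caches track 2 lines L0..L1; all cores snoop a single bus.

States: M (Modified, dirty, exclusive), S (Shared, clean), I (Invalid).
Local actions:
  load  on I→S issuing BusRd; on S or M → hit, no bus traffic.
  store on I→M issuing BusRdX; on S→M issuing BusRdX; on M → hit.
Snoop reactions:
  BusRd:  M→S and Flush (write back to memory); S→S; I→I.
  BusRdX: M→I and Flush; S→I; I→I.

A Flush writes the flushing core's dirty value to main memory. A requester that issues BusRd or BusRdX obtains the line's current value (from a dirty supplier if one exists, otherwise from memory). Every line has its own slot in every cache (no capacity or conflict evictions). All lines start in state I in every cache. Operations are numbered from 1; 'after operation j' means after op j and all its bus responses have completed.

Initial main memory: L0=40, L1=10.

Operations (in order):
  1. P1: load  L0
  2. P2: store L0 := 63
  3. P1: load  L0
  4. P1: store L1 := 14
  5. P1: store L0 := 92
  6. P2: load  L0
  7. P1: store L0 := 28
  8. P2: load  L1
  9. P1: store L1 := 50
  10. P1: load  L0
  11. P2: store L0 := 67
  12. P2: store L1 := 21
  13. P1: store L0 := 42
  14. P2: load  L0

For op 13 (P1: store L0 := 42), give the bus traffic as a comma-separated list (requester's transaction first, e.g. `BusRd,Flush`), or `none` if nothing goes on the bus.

bus = BusRdX,Flush

step 1: P1: load  L0  ⟶  ISI  (L0)  txn=BusRd  M[L0]=40
step 2: P2: store L0 := 63  ⟶  IIM  (L0)  txn=BusRdX  M[L0]=40
step 3: P1: load  L0  ⟶  ISS  (L0)  txn=BusRd+Flush  M[L0]=63
step 4: P1: store L1 := 14  ⟶  IMI  (L1)  txn=BusRdX  M[L1]=10
step 5: P1: store L0 := 92  ⟶  IMI  (L0)  txn=BusRdX  M[L0]=63
step 6: P2: load  L0  ⟶  ISS  (L0)  txn=BusRd+Flush  M[L0]=92
step 7: P1: store L0 := 28  ⟶  IMI  (L0)  txn=BusRdX  M[L0]=92
step 8: P2: load  L1  ⟶  ISS  (L1)  txn=BusRd+Flush  M[L1]=14
step 9: P1: store L1 := 50  ⟶  IMI  (L1)  txn=BusRdX  M[L1]=14
step 10: P1: load  L0  ⟶  IMI  (L0)  txn=∅  M[L0]=92
step 11: P2: store L0 := 67  ⟶  IIM  (L0)  txn=BusRdX+Flush  M[L0]=28
step 12: P2: store L1 := 21  ⟶  IIM  (L1)  txn=BusRdX+Flush  M[L1]=50
step 13: P1: store L0 := 42  ⟶  IMI  (L0)  txn=BusRdX+Flush  M[L0]=67
step 14: P2: load  L0  ⟶  ISS  (L0)  txn=BusRd+Flush  M[L0]=42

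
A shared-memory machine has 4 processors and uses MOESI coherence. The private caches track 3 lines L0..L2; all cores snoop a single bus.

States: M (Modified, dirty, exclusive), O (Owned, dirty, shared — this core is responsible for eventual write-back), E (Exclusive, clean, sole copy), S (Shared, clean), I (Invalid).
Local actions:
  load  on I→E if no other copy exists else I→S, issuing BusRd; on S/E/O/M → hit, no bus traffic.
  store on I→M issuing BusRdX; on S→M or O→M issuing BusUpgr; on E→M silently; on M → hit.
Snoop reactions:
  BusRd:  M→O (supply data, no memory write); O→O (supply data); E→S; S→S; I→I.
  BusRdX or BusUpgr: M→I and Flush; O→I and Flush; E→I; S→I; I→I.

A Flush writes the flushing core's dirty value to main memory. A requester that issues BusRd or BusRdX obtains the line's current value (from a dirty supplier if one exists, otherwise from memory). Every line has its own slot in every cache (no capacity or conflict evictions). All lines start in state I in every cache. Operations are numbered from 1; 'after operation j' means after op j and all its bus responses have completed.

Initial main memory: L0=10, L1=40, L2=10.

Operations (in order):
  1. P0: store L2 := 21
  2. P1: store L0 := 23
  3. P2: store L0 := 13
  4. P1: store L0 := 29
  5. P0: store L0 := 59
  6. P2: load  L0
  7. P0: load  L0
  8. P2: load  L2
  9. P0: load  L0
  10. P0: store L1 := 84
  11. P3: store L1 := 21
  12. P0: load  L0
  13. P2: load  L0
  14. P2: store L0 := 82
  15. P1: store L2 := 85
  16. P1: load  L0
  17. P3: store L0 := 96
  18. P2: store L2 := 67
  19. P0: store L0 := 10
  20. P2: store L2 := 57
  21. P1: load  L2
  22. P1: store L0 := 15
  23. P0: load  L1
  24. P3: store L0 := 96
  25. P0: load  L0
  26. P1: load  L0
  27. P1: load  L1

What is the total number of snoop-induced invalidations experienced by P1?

step 1: P0: store L2 := 21  ⟶  MIII  (L2)  txn=BusRdX  M[L2]=10
step 2: P1: store L0 := 23  ⟶  IMII  (L0)  txn=BusRdX  M[L0]=10
step 3: P2: store L0 := 13  ⟶  IIMI  (L0)  txn=BusRdX+Flush  M[L0]=23
step 4: P1: store L0 := 29  ⟶  IMII  (L0)  txn=BusRdX+Flush  M[L0]=13
step 5: P0: store L0 := 59  ⟶  MIII  (L0)  txn=BusRdX+Flush  M[L0]=29
step 6: P2: load  L0  ⟶  OISI  (L0)  txn=BusRd  M[L0]=29
step 7: P0: load  L0  ⟶  OISI  (L0)  txn=∅  M[L0]=29
step 8: P2: load  L2  ⟶  OISI  (L2)  txn=BusRd  M[L2]=10
step 9: P0: load  L0  ⟶  OISI  (L0)  txn=∅  M[L0]=29
step 10: P0: store L1 := 84  ⟶  MIII  (L1)  txn=BusRdX  M[L1]=40
step 11: P3: store L1 := 21  ⟶  IIIM  (L1)  txn=BusRdX+Flush  M[L1]=84
step 12: P0: load  L0  ⟶  OISI  (L0)  txn=∅  M[L0]=29
step 13: P2: load  L0  ⟶  OISI  (L0)  txn=∅  M[L0]=29
step 14: P2: store L0 := 82  ⟶  IIMI  (L0)  txn=BusUpgr+Flush  M[L0]=59
step 15: P1: store L2 := 85  ⟶  IMII  (L2)  txn=BusRdX+Flush  M[L2]=21
step 16: P1: load  L0  ⟶  ISOI  (L0)  txn=BusRd  M[L0]=59
step 17: P3: store L0 := 96  ⟶  IIIM  (L0)  txn=BusRdX+Flush  M[L0]=82
step 18: P2: store L2 := 67  ⟶  IIMI  (L2)  txn=BusRdX+Flush  M[L2]=85
step 19: P0: store L0 := 10  ⟶  MIII  (L0)  txn=BusRdX+Flush  M[L0]=96
step 20: P2: store L2 := 57  ⟶  IIMI  (L2)  txn=∅  M[L2]=85
step 21: P1: load  L2  ⟶  ISOI  (L2)  txn=BusRd  M[L2]=85
step 22: P1: store L0 := 15  ⟶  IMII  (L0)  txn=BusRdX+Flush  M[L0]=10
step 23: P0: load  L1  ⟶  SIIO  (L1)  txn=BusRd  M[L1]=84
step 24: P3: store L0 := 96  ⟶  IIIM  (L0)  txn=BusRdX+Flush  M[L0]=15
step 25: P0: load  L0  ⟶  SIIO  (L0)  txn=BusRd  M[L0]=15
step 26: P1: load  L0  ⟶  SSIO  (L0)  txn=BusRd  M[L0]=15
step 27: P1: load  L1  ⟶  SSIO  (L1)  txn=BusRd  M[L1]=84

invalidations = 5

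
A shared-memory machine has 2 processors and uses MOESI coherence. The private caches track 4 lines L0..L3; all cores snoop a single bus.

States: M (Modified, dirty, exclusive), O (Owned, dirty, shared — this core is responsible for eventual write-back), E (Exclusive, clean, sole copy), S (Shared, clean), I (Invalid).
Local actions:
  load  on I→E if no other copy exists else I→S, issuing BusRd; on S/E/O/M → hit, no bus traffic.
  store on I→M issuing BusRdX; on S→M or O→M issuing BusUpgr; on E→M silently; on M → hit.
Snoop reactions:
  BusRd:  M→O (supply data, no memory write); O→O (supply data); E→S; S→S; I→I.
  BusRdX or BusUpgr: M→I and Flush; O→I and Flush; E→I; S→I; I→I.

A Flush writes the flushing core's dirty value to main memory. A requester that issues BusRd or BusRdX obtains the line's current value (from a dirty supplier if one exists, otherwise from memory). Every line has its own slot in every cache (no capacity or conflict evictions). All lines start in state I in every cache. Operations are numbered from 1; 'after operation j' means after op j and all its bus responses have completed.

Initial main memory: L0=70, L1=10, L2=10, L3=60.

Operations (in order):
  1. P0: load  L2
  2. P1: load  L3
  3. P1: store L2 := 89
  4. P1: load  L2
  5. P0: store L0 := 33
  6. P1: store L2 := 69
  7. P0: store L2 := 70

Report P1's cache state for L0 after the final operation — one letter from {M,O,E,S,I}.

state = I

step 1: P0: load  L2  ⟶  EI  (L2)  txn=BusRd  M[L2]=10
step 2: P1: load  L3  ⟶  IE  (L3)  txn=BusRd  M[L3]=60
step 3: P1: store L2 := 89  ⟶  IM  (L2)  txn=BusRdX  M[L2]=10
step 4: P1: load  L2  ⟶  IM  (L2)  txn=∅  M[L2]=10
step 5: P0: store L0 := 33  ⟶  MI  (L0)  txn=BusRdX  M[L0]=70
step 6: P1: store L2 := 69  ⟶  IM  (L2)  txn=∅  M[L2]=10
step 7: P0: store L2 := 70  ⟶  MI  (L2)  txn=BusRdX+Flush  M[L2]=69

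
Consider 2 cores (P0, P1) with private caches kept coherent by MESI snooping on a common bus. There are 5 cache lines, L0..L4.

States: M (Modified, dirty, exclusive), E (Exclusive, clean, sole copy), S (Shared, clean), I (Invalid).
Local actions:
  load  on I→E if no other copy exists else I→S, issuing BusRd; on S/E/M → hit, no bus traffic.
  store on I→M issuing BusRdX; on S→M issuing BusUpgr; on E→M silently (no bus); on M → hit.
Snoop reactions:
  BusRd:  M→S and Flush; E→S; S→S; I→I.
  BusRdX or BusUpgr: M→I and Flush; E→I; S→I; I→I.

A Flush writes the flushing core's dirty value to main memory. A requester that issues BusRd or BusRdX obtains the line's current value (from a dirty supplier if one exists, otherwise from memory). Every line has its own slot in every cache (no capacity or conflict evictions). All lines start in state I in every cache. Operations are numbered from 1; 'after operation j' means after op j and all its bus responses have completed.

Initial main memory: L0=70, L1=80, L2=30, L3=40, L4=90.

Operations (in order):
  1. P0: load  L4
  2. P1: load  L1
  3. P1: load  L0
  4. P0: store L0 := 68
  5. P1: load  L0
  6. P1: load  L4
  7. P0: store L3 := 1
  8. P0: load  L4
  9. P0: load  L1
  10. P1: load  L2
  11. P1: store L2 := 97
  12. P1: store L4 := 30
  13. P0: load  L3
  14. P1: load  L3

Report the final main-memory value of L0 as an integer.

  op1 P0: load  L4 → E/I on L4; bus BusRd; mem=90
  op2 P1: load  L1 → I/E on L1; bus BusRd; mem=80
  op3 P1: load  L0 → I/E on L0; bus BusRd; mem=70
  op4 P0: store L0 := 68 → M/I on L0; bus BusRdX; mem=70
  op5 P1: load  L0 → S/S on L0; bus BusRd Flush; mem=68
  op6 P1: load  L4 → S/S on L4; bus BusRd; mem=90
  op7 P0: store L3 := 1 → M/I on L3; bus BusRdX; mem=40
  op8 P0: load  L4 → S/S on L4; bus (none); mem=90
  op9 P0: load  L1 → S/S on L1; bus BusRd; mem=80
  op10 P1: load  L2 → I/E on L2; bus BusRd; mem=30
  op11 P1: store L2 := 97 → I/M on L2; bus (none); mem=30
  op12 P1: store L4 := 30 → I/M on L4; bus BusUpgr; mem=90
  op13 P0: load  L3 → M/I on L3; bus (none); mem=40
  op14 P1: load  L3 → S/S on L3; bus BusRd Flush; mem=1

memory[L0] = 68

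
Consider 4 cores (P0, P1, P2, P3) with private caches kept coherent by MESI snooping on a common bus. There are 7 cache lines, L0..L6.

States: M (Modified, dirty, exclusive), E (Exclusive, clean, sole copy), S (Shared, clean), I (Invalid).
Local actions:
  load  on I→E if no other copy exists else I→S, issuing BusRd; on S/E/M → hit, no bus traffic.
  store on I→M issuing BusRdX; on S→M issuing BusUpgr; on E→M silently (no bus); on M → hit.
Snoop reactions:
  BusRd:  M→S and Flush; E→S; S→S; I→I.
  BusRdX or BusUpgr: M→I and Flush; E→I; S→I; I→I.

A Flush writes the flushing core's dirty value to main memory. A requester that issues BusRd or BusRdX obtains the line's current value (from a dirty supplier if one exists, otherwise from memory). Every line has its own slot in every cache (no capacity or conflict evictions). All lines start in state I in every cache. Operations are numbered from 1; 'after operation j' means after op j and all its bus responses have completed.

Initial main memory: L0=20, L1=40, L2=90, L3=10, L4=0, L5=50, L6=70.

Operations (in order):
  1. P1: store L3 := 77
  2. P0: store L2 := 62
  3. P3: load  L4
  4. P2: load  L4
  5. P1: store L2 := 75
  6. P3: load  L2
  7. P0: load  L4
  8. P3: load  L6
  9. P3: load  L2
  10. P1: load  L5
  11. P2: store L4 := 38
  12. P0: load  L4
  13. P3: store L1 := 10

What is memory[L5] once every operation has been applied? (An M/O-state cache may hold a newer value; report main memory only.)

memory[L5] = 50

  op1 P1: store L3 := 77 → I/M/I/I on L3; bus BusRdX; mem=10
  op2 P0: store L2 := 62 → M/I/I/I on L2; bus BusRdX; mem=90
  op3 P3: load  L4 → I/I/I/E on L4; bus BusRd; mem=0
  op4 P2: load  L4 → I/I/S/S on L4; bus BusRd; mem=0
  op5 P1: store L2 := 75 → I/M/I/I on L2; bus BusRdX Flush; mem=62
  op6 P3: load  L2 → I/S/I/S on L2; bus BusRd Flush; mem=75
  op7 P0: load  L4 → S/I/S/S on L4; bus BusRd; mem=0
  op8 P3: load  L6 → I/I/I/E on L6; bus BusRd; mem=70
  op9 P3: load  L2 → I/S/I/S on L2; bus (none); mem=75
  op10 P1: load  L5 → I/E/I/I on L5; bus BusRd; mem=50
  op11 P2: store L4 := 38 → I/I/M/I on L4; bus BusUpgr; mem=0
  op12 P0: load  L4 → S/I/S/I on L4; bus BusRd Flush; mem=38
  op13 P3: store L1 := 10 → I/I/I/M on L1; bus BusRdX; mem=40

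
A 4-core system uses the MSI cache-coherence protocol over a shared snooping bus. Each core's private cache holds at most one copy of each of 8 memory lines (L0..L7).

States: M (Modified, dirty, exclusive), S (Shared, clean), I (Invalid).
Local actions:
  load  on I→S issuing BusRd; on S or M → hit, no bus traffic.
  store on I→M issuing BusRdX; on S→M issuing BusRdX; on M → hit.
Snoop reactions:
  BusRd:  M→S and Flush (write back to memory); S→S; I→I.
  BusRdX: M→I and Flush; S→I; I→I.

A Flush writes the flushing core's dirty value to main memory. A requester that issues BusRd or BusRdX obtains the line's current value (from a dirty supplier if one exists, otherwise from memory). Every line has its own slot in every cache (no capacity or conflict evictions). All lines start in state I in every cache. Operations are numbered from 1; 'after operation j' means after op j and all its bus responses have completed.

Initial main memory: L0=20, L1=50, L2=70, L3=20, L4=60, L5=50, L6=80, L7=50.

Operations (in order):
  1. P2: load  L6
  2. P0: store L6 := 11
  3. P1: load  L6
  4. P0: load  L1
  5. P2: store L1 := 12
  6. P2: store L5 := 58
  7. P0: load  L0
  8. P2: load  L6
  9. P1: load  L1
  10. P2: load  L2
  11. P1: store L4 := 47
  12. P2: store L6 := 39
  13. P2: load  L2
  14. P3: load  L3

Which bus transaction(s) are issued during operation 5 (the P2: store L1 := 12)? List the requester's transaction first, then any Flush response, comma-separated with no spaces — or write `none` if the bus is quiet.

bus = BusRdX

[1] P2: load  L6 | P0:I, P1:I, P2:S(80), P3:I | bus: BusRd
[2] P0: store L6 := 11 | P0:M(11), P1:I, P2:I, P3:I | bus: BusRdX
[3] P1: load  L6 | P0:S(11), P1:S(11), P2:I, P3:I | bus: BusRd,Flush
[4] P0: load  L1 | P0:S(50), P1:I, P2:I, P3:I | bus: BusRd
[5] P2: store L1 := 12 | P0:I, P1:I, P2:M(12), P3:I | bus: BusRdX
[6] P2: store L5 := 58 | P0:I, P1:I, P2:M(58), P3:I | bus: BusRdX
[7] P0: load  L0 | P0:S(20), P1:I, P2:I, P3:I | bus: BusRd
[8] P2: load  L6 | P0:S(11), P1:S(11), P2:S(11), P3:I | bus: BusRd
[9] P1: load  L1 | P0:I, P1:S(12), P2:S(12), P3:I | bus: BusRd,Flush
[10] P2: load  L2 | P0:I, P1:I, P2:S(70), P3:I | bus: BusRd
[11] P1: store L4 := 47 | P0:I, P1:M(47), P2:I, P3:I | bus: BusRdX
[12] P2: store L6 := 39 | P0:I, P1:I, P2:M(39), P3:I | bus: BusRdX
[13] P2: load  L2 | P0:I, P1:I, P2:S(70), P3:I | bus: none
[14] P3: load  L3 | P0:I, P1:I, P2:I, P3:S(20) | bus: BusRd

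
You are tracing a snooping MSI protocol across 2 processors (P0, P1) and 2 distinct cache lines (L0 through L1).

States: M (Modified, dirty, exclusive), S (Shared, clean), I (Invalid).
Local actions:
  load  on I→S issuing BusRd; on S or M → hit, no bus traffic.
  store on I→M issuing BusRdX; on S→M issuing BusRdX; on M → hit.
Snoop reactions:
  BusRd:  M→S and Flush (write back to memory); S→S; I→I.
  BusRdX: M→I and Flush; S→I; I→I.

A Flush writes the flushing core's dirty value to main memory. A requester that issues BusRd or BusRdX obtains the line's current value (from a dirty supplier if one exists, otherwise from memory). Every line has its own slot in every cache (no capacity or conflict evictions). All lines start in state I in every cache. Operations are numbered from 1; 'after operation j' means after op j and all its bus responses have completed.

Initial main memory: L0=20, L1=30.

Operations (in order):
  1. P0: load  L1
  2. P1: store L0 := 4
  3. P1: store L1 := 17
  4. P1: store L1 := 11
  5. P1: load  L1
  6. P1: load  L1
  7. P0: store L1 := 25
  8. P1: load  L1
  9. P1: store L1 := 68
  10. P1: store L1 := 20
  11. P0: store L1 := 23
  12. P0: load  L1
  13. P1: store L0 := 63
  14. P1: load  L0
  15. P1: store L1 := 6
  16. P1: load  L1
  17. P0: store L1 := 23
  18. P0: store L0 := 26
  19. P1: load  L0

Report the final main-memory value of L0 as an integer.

  op1 P0: load  L1 → S/I on L1; bus BusRd; mem=30
  op2 P1: store L0 := 4 → I/M on L0; bus BusRdX; mem=20
  op3 P1: store L1 := 17 → I/M on L1; bus BusRdX; mem=30
  op4 P1: store L1 := 11 → I/M on L1; bus (none); mem=30
  op5 P1: load  L1 → I/M on L1; bus (none); mem=30
  op6 P1: load  L1 → I/M on L1; bus (none); mem=30
  op7 P0: store L1 := 25 → M/I on L1; bus BusRdX Flush; mem=11
  op8 P1: load  L1 → S/S on L1; bus BusRd Flush; mem=25
  op9 P1: store L1 := 68 → I/M on L1; bus BusRdX; mem=25
  op10 P1: store L1 := 20 → I/M on L1; bus (none); mem=25
  op11 P0: store L1 := 23 → M/I on L1; bus BusRdX Flush; mem=20
  op12 P0: load  L1 → M/I on L1; bus (none); mem=20
  op13 P1: store L0 := 63 → I/M on L0; bus (none); mem=20
  op14 P1: load  L0 → I/M on L0; bus (none); mem=20
  op15 P1: store L1 := 6 → I/M on L1; bus BusRdX Flush; mem=23
  op16 P1: load  L1 → I/M on L1; bus (none); mem=23
  op17 P0: store L1 := 23 → M/I on L1; bus BusRdX Flush; mem=6
  op18 P0: store L0 := 26 → M/I on L0; bus BusRdX Flush; mem=63
  op19 P1: load  L0 → S/S on L0; bus BusRd Flush; mem=26

memory[L0] = 26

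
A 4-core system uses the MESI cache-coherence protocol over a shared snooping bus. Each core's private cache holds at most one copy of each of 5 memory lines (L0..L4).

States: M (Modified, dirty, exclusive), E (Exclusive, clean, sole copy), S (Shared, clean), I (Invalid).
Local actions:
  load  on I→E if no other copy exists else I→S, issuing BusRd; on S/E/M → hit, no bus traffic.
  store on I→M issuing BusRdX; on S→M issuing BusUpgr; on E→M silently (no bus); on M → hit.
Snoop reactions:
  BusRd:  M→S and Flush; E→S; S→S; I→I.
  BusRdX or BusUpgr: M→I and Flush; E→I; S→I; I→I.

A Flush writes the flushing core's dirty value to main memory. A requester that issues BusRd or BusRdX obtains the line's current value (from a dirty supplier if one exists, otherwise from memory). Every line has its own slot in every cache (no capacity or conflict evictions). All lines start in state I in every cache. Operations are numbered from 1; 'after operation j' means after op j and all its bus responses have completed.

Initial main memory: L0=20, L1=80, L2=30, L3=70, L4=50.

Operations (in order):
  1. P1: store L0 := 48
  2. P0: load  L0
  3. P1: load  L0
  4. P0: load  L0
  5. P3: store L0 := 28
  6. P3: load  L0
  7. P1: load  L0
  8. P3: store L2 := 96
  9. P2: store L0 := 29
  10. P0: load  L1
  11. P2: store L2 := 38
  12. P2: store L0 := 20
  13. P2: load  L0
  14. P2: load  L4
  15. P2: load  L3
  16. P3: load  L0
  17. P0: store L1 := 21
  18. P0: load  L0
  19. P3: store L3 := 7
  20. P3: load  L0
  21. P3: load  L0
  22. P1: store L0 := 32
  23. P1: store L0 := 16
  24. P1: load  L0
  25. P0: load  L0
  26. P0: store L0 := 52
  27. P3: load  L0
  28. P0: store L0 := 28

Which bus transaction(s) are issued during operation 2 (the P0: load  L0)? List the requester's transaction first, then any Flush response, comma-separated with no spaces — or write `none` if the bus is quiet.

[1] P1: store L0 := 48 | P0:I, P1:M(48), P2:I, P3:I | bus: BusRdX
[2] P0: load  L0 | P0:S(48), P1:S(48), P2:I, P3:I | bus: BusRd,Flush
[3] P1: load  L0 | P0:S(48), P1:S(48), P2:I, P3:I | bus: none
[4] P0: load  L0 | P0:S(48), P1:S(48), P2:I, P3:I | bus: none
[5] P3: store L0 := 28 | P0:I, P1:I, P2:I, P3:M(28) | bus: BusRdX
[6] P3: load  L0 | P0:I, P1:I, P2:I, P3:M(28) | bus: none
[7] P1: load  L0 | P0:I, P1:S(28), P2:I, P3:S(28) | bus: BusRd,Flush
[8] P3: store L2 := 96 | P0:I, P1:I, P2:I, P3:M(96) | bus: BusRdX
[9] P2: store L0 := 29 | P0:I, P1:I, P2:M(29), P3:I | bus: BusRdX
[10] P0: load  L1 | P0:E(80), P1:I, P2:I, P3:I | bus: BusRd
[11] P2: store L2 := 38 | P0:I, P1:I, P2:M(38), P3:I | bus: BusRdX,Flush
[12] P2: store L0 := 20 | P0:I, P1:I, P2:M(20), P3:I | bus: none
[13] P2: load  L0 | P0:I, P1:I, P2:M(20), P3:I | bus: none
[14] P2: load  L4 | P0:I, P1:I, P2:E(50), P3:I | bus: BusRd
[15] P2: load  L3 | P0:I, P1:I, P2:E(70), P3:I | bus: BusRd
[16] P3: load  L0 | P0:I, P1:I, P2:S(20), P3:S(20) | bus: BusRd,Flush
[17] P0: store L1 := 21 | P0:M(21), P1:I, P2:I, P3:I | bus: none
[18] P0: load  L0 | P0:S(20), P1:I, P2:S(20), P3:S(20) | bus: BusRd
[19] P3: store L3 := 7 | P0:I, P1:I, P2:I, P3:M(7) | bus: BusRdX
[20] P3: load  L0 | P0:S(20), P1:I, P2:S(20), P3:S(20) | bus: none
[21] P3: load  L0 | P0:S(20), P1:I, P2:S(20), P3:S(20) | bus: none
[22] P1: store L0 := 32 | P0:I, P1:M(32), P2:I, P3:I | bus: BusRdX
[23] P1: store L0 := 16 | P0:I, P1:M(16), P2:I, P3:I | bus: none
[24] P1: load  L0 | P0:I, P1:M(16), P2:I, P3:I | bus: none
[25] P0: load  L0 | P0:S(16), P1:S(16), P2:I, P3:I | bus: BusRd,Flush
[26] P0: store L0 := 52 | P0:M(52), P1:I, P2:I, P3:I | bus: BusUpgr
[27] P3: load  L0 | P0:S(52), P1:I, P2:I, P3:S(52) | bus: BusRd,Flush
[28] P0: store L0 := 28 | P0:M(28), P1:I, P2:I, P3:I | bus: BusUpgr

bus = BusRd,Flush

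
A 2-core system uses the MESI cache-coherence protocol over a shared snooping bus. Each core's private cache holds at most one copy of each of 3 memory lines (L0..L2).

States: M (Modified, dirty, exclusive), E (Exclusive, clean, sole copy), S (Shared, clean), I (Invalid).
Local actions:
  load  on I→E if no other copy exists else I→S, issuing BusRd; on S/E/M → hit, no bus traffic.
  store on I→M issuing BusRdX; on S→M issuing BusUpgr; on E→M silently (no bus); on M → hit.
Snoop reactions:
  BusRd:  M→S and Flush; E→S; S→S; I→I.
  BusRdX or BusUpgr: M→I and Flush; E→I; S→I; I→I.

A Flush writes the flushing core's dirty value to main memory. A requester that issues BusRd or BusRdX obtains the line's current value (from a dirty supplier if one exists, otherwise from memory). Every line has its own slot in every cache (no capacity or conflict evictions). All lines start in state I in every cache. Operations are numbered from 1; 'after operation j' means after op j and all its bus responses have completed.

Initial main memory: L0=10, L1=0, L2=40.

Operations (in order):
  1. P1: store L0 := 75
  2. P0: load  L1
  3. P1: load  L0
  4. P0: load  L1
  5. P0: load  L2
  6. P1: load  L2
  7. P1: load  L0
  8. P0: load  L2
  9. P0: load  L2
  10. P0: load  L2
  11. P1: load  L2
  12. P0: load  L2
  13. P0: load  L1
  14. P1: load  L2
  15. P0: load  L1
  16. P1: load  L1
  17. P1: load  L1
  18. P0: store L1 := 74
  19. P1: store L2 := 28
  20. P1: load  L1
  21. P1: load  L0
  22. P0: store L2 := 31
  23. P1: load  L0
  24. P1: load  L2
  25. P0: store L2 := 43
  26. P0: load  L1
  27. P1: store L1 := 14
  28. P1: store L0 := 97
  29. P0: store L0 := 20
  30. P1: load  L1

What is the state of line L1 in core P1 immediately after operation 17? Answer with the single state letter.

1. P1: store L0 := 75  bus=[BusRdX]  L0: P0=I P1=M  mem[L0]=10
2. P0: load  L1  bus=[BusRd]  L1: P0=E P1=I  mem[L1]=0
3. P1: load  L0  bus=[-]  L0: P0=I P1=M  mem[L0]=10
4. P0: load  L1  bus=[-]  L1: P0=E P1=I  mem[L1]=0
5. P0: load  L2  bus=[BusRd]  L2: P0=E P1=I  mem[L2]=40
6. P1: load  L2  bus=[BusRd]  L2: P0=S P1=S  mem[L2]=40
7. P1: load  L0  bus=[-]  L0: P0=I P1=M  mem[L0]=10
8. P0: load  L2  bus=[-]  L2: P0=S P1=S  mem[L2]=40
9. P0: load  L2  bus=[-]  L2: P0=S P1=S  mem[L2]=40
10. P0: load  L2  bus=[-]  L2: P0=S P1=S  mem[L2]=40
11. P1: load  L2  bus=[-]  L2: P0=S P1=S  mem[L2]=40
12. P0: load  L2  bus=[-]  L2: P0=S P1=S  mem[L2]=40
13. P0: load  L1  bus=[-]  L1: P0=E P1=I  mem[L1]=0
14. P1: load  L2  bus=[-]  L2: P0=S P1=S  mem[L2]=40
15. P0: load  L1  bus=[-]  L1: P0=E P1=I  mem[L1]=0
16. P1: load  L1  bus=[BusRd]  L1: P0=S P1=S  mem[L1]=0
17. P1: load  L1  bus=[-]  L1: P0=S P1=S  mem[L1]=0
18. P0: store L1 := 74  bus=[BusUpgr]  L1: P0=M P1=I  mem[L1]=0
19. P1: store L2 := 28  bus=[BusUpgr]  L2: P0=I P1=M  mem[L2]=40
20. P1: load  L1  bus=[BusRd,Flush]  L1: P0=S P1=S  mem[L1]=74
21. P1: load  L0  bus=[-]  L0: P0=I P1=M  mem[L0]=10
22. P0: store L2 := 31  bus=[BusRdX,Flush]  L2: P0=M P1=I  mem[L2]=28
23. P1: load  L0  bus=[-]  L0: P0=I P1=M  mem[L0]=10
24. P1: load  L2  bus=[BusRd,Flush]  L2: P0=S P1=S  mem[L2]=31
25. P0: store L2 := 43  bus=[BusUpgr]  L2: P0=M P1=I  mem[L2]=31
26. P0: load  L1  bus=[-]  L1: P0=S P1=S  mem[L1]=74
27. P1: store L1 := 14  bus=[BusUpgr]  L1: P0=I P1=M  mem[L1]=74
28. P1: store L0 := 97  bus=[-]  L0: P0=I P1=M  mem[L0]=10
29. P0: store L0 := 20  bus=[BusRdX,Flush]  L0: P0=M P1=I  mem[L0]=97
30. P1: load  L1  bus=[-]  L1: P0=I P1=M  mem[L1]=74

state = S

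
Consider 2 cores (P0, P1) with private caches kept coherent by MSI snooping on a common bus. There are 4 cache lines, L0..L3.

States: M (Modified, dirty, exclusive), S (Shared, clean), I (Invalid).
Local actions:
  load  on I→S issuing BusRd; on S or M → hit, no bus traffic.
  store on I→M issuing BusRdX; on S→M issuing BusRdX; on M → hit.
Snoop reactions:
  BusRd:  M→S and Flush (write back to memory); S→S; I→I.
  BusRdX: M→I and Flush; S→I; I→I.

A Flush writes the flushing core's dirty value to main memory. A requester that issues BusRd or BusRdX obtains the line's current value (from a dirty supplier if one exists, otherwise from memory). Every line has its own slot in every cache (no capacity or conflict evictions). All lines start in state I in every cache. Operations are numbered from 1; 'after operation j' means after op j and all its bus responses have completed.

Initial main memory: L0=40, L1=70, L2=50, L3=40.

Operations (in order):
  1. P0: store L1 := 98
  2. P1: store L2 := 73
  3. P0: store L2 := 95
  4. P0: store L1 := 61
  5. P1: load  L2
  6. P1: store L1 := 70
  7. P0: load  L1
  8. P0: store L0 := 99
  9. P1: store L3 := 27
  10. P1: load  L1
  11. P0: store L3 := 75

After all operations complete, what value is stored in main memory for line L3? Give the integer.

[1] P0: store L1 := 98 | P0:M(98), P1:I | bus: BusRdX
[2] P1: store L2 := 73 | P0:I, P1:M(73) | bus: BusRdX
[3] P0: store L2 := 95 | P0:M(95), P1:I | bus: BusRdX,Flush
[4] P0: store L1 := 61 | P0:M(61), P1:I | bus: none
[5] P1: load  L2 | P0:S(95), P1:S(95) | bus: BusRd,Flush
[6] P1: store L1 := 70 | P0:I, P1:M(70) | bus: BusRdX,Flush
[7] P0: load  L1 | P0:S(70), P1:S(70) | bus: BusRd,Flush
[8] P0: store L0 := 99 | P0:M(99), P1:I | bus: BusRdX
[9] P1: store L3 := 27 | P0:I, P1:M(27) | bus: BusRdX
[10] P1: load  L1 | P0:S(70), P1:S(70) | bus: none
[11] P0: store L3 := 75 | P0:M(75), P1:I | bus: BusRdX,Flush

memory[L3] = 27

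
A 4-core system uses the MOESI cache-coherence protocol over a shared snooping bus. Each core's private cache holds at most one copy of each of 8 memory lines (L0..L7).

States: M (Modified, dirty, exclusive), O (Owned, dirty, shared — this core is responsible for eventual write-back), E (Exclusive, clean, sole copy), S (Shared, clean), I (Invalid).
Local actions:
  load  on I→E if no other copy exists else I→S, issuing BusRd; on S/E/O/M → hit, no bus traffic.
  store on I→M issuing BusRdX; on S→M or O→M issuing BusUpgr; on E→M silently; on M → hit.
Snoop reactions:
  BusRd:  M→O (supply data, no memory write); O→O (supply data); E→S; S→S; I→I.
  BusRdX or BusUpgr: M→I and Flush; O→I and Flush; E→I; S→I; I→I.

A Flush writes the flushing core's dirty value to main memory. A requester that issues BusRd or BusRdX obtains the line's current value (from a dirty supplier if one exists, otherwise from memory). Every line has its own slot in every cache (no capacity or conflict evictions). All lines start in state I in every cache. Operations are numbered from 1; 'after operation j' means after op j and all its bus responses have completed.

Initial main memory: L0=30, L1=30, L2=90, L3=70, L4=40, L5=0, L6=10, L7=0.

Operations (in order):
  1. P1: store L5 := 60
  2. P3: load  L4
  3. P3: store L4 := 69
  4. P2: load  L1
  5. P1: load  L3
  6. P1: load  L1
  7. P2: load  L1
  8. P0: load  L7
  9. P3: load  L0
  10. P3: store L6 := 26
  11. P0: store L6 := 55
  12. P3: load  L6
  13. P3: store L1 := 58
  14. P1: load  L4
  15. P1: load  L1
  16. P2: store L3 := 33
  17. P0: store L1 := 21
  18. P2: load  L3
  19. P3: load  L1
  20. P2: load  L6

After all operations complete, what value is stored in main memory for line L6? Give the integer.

memory[L6] = 26

[1] P1: store L5 := 60 | P0:I, P1:M(60), P2:I, P3:I | bus: BusRdX
[2] P3: load  L4 | P0:I, P1:I, P2:I, P3:E(40) | bus: BusRd
[3] P3: store L4 := 69 | P0:I, P1:I, P2:I, P3:M(69) | bus: none
[4] P2: load  L1 | P0:I, P1:I, P2:E(30), P3:I | bus: BusRd
[5] P1: load  L3 | P0:I, P1:E(70), P2:I, P3:I | bus: BusRd
[6] P1: load  L1 | P0:I, P1:S(30), P2:S(30), P3:I | bus: BusRd
[7] P2: load  L1 | P0:I, P1:S(30), P2:S(30), P3:I | bus: none
[8] P0: load  L7 | P0:E(0), P1:I, P2:I, P3:I | bus: BusRd
[9] P3: load  L0 | P0:I, P1:I, P2:I, P3:E(30) | bus: BusRd
[10] P3: store L6 := 26 | P0:I, P1:I, P2:I, P3:M(26) | bus: BusRdX
[11] P0: store L6 := 55 | P0:M(55), P1:I, P2:I, P3:I | bus: BusRdX,Flush
[12] P3: load  L6 | P0:O(55), P1:I, P2:I, P3:S(55) | bus: BusRd
[13] P3: store L1 := 58 | P0:I, P1:I, P2:I, P3:M(58) | bus: BusRdX
[14] P1: load  L4 | P0:I, P1:S(69), P2:I, P3:O(69) | bus: BusRd
[15] P1: load  L1 | P0:I, P1:S(58), P2:I, P3:O(58) | bus: BusRd
[16] P2: store L3 := 33 | P0:I, P1:I, P2:M(33), P3:I | bus: BusRdX
[17] P0: store L1 := 21 | P0:M(21), P1:I, P2:I, P3:I | bus: BusRdX,Flush
[18] P2: load  L3 | P0:I, P1:I, P2:M(33), P3:I | bus: none
[19] P3: load  L1 | P0:O(21), P1:I, P2:I, P3:S(21) | bus: BusRd
[20] P2: load  L6 | P0:O(55), P1:I, P2:S(55), P3:S(55) | bus: BusRd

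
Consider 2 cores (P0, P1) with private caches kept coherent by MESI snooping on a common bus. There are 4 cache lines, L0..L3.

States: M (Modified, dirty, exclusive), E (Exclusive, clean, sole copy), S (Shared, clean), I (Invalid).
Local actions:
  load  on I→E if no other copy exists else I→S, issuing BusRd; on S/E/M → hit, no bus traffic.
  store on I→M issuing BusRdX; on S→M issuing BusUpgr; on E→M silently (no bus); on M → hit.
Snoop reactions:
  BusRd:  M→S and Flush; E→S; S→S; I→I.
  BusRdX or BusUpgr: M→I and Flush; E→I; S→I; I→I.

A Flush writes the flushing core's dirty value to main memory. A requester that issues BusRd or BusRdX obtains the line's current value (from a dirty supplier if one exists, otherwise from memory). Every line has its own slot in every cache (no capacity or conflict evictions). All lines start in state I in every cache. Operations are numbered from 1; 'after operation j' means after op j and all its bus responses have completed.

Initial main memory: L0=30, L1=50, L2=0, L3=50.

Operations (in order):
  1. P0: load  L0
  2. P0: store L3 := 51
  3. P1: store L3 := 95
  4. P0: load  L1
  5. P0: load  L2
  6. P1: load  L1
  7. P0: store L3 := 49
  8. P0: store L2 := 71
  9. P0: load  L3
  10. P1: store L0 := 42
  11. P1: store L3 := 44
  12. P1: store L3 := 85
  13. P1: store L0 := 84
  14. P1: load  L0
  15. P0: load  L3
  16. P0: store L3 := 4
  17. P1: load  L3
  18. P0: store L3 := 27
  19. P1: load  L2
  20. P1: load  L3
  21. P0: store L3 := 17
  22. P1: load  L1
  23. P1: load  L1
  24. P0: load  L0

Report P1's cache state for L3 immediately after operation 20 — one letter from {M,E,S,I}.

[1] P0: load  L0 | P0:E(30), P1:I | bus: BusRd
[2] P0: store L3 := 51 | P0:M(51), P1:I | bus: BusRdX
[3] P1: store L3 := 95 | P0:I, P1:M(95) | bus: BusRdX,Flush
[4] P0: load  L1 | P0:E(50), P1:I | bus: BusRd
[5] P0: load  L2 | P0:E(0), P1:I | bus: BusRd
[6] P1: load  L1 | P0:S(50), P1:S(50) | bus: BusRd
[7] P0: store L3 := 49 | P0:M(49), P1:I | bus: BusRdX,Flush
[8] P0: store L2 := 71 | P0:M(71), P1:I | bus: none
[9] P0: load  L3 | P0:M(49), P1:I | bus: none
[10] P1: store L0 := 42 | P0:I, P1:M(42) | bus: BusRdX
[11] P1: store L3 := 44 | P0:I, P1:M(44) | bus: BusRdX,Flush
[12] P1: store L3 := 85 | P0:I, P1:M(85) | bus: none
[13] P1: store L0 := 84 | P0:I, P1:M(84) | bus: none
[14] P1: load  L0 | P0:I, P1:M(84) | bus: none
[15] P0: load  L3 | P0:S(85), P1:S(85) | bus: BusRd,Flush
[16] P0: store L3 := 4 | P0:M(4), P1:I | bus: BusUpgr
[17] P1: load  L3 | P0:S(4), P1:S(4) | bus: BusRd,Flush
[18] P0: store L3 := 27 | P0:M(27), P1:I | bus: BusUpgr
[19] P1: load  L2 | P0:S(71), P1:S(71) | bus: BusRd,Flush
[20] P1: load  L3 | P0:S(27), P1:S(27) | bus: BusRd,Flush
[21] P0: store L3 := 17 | P0:M(17), P1:I | bus: BusUpgr
[22] P1: load  L1 | P0:S(50), P1:S(50) | bus: none
[23] P1: load  L1 | P0:S(50), P1:S(50) | bus: none
[24] P0: load  L0 | P0:S(84), P1:S(84) | bus: BusRd,Flush

state = S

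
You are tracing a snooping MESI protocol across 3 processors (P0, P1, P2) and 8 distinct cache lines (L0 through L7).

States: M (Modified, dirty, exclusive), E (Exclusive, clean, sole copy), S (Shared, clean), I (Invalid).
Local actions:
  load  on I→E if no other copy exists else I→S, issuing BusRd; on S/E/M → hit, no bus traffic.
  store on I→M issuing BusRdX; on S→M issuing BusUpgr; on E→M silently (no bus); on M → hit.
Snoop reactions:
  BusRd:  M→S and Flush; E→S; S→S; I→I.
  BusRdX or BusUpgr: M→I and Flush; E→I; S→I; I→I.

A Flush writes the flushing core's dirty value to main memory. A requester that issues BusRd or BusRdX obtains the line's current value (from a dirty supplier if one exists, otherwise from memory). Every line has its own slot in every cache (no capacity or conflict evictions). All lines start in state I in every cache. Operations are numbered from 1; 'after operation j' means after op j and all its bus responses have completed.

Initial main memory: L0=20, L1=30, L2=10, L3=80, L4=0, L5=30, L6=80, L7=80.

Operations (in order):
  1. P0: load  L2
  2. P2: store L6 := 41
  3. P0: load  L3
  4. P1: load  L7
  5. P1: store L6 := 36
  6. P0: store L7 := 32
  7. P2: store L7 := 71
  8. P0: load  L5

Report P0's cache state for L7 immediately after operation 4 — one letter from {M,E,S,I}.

state = I

1. P0: load  L2  bus=[BusRd]  L2: P0=E P1=I P2=I  mem[L2]=10
2. P2: store L6 := 41  bus=[BusRdX]  L6: P0=I P1=I P2=M  mem[L6]=80
3. P0: load  L3  bus=[BusRd]  L3: P0=E P1=I P2=I  mem[L3]=80
4. P1: load  L7  bus=[BusRd]  L7: P0=I P1=E P2=I  mem[L7]=80
5. P1: store L6 := 36  bus=[BusRdX,Flush]  L6: P0=I P1=M P2=I  mem[L6]=41
6. P0: store L7 := 32  bus=[BusRdX]  L7: P0=M P1=I P2=I  mem[L7]=80
7. P2: store L7 := 71  bus=[BusRdX,Flush]  L7: P0=I P1=I P2=M  mem[L7]=32
8. P0: load  L5  bus=[BusRd]  L5: P0=E P1=I P2=I  mem[L5]=30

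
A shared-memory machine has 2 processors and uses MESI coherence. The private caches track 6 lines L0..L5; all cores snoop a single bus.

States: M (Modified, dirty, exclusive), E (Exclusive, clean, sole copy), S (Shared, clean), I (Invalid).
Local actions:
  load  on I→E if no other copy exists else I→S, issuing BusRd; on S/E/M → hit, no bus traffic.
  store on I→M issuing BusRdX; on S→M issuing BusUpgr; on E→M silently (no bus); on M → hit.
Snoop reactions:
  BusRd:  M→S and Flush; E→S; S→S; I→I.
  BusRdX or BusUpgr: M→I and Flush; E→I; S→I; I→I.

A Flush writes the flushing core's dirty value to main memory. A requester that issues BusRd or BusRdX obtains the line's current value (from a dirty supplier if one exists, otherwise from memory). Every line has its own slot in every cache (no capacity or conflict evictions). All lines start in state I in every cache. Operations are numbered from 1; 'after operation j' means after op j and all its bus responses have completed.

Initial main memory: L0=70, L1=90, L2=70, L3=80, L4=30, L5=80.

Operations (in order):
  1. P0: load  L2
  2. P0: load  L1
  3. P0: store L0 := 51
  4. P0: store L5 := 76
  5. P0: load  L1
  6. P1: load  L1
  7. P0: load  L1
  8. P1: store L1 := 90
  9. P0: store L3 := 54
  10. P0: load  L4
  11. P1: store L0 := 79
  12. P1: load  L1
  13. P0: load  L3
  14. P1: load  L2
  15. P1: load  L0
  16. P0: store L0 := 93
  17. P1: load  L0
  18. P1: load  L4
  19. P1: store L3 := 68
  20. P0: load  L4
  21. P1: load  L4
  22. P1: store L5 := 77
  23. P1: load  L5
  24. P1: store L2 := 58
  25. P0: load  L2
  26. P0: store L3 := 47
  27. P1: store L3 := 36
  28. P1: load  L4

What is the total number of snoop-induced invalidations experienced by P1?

invalidations = 2

[1] P0: load  L2 | P0:E(70), P1:I | bus: BusRd
[2] P0: load  L1 | P0:E(90), P1:I | bus: BusRd
[3] P0: store L0 := 51 | P0:M(51), P1:I | bus: BusRdX
[4] P0: store L5 := 76 | P0:M(76), P1:I | bus: BusRdX
[5] P0: load  L1 | P0:E(90), P1:I | bus: none
[6] P1: load  L1 | P0:S(90), P1:S(90) | bus: BusRd
[7] P0: load  L1 | P0:S(90), P1:S(90) | bus: none
[8] P1: store L1 := 90 | P0:I, P1:M(90) | bus: BusUpgr
[9] P0: store L3 := 54 | P0:M(54), P1:I | bus: BusRdX
[10] P0: load  L4 | P0:E(30), P1:I | bus: BusRd
[11] P1: store L0 := 79 | P0:I, P1:M(79) | bus: BusRdX,Flush
[12] P1: load  L1 | P0:I, P1:M(90) | bus: none
[13] P0: load  L3 | P0:M(54), P1:I | bus: none
[14] P1: load  L2 | P0:S(70), P1:S(70) | bus: BusRd
[15] P1: load  L0 | P0:I, P1:M(79) | bus: none
[16] P0: store L0 := 93 | P0:M(93), P1:I | bus: BusRdX,Flush
[17] P1: load  L0 | P0:S(93), P1:S(93) | bus: BusRd,Flush
[18] P1: load  L4 | P0:S(30), P1:S(30) | bus: BusRd
[19] P1: store L3 := 68 | P0:I, P1:M(68) | bus: BusRdX,Flush
[20] P0: load  L4 | P0:S(30), P1:S(30) | bus: none
[21] P1: load  L4 | P0:S(30), P1:S(30) | bus: none
[22] P1: store L5 := 77 | P0:I, P1:M(77) | bus: BusRdX,Flush
[23] P1: load  L5 | P0:I, P1:M(77) | bus: none
[24] P1: store L2 := 58 | P0:I, P1:M(58) | bus: BusUpgr
[25] P0: load  L2 | P0:S(58), P1:S(58) | bus: BusRd,Flush
[26] P0: store L3 := 47 | P0:M(47), P1:I | bus: BusRdX,Flush
[27] P1: store L3 := 36 | P0:I, P1:M(36) | bus: BusRdX,Flush
[28] P1: load  L4 | P0:S(30), P1:S(30) | bus: none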